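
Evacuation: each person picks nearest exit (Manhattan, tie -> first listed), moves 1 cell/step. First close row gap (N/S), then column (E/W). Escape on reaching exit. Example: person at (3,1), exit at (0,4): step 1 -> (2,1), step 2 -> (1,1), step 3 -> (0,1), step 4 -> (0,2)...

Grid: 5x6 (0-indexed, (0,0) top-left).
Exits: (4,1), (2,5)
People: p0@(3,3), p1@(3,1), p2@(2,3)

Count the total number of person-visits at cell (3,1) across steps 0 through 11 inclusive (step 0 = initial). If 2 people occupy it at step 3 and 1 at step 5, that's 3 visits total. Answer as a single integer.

Step 0: p0@(3,3) p1@(3,1) p2@(2,3) -> at (3,1): 1 [p1], cum=1
Step 1: p0@(4,3) p1@ESC p2@(2,4) -> at (3,1): 0 [-], cum=1
Step 2: p0@(4,2) p1@ESC p2@ESC -> at (3,1): 0 [-], cum=1
Step 3: p0@ESC p1@ESC p2@ESC -> at (3,1): 0 [-], cum=1
Total visits = 1

Answer: 1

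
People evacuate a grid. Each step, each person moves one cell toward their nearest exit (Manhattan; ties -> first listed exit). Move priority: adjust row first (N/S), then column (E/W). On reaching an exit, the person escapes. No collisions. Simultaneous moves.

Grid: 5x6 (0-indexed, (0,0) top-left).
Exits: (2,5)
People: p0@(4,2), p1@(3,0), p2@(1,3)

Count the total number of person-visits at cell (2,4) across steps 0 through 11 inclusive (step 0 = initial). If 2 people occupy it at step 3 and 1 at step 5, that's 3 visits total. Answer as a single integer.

Step 0: p0@(4,2) p1@(3,0) p2@(1,3) -> at (2,4): 0 [-], cum=0
Step 1: p0@(3,2) p1@(2,0) p2@(2,3) -> at (2,4): 0 [-], cum=0
Step 2: p0@(2,2) p1@(2,1) p2@(2,4) -> at (2,4): 1 [p2], cum=1
Step 3: p0@(2,3) p1@(2,2) p2@ESC -> at (2,4): 0 [-], cum=1
Step 4: p0@(2,4) p1@(2,3) p2@ESC -> at (2,4): 1 [p0], cum=2
Step 5: p0@ESC p1@(2,4) p2@ESC -> at (2,4): 1 [p1], cum=3
Step 6: p0@ESC p1@ESC p2@ESC -> at (2,4): 0 [-], cum=3
Total visits = 3

Answer: 3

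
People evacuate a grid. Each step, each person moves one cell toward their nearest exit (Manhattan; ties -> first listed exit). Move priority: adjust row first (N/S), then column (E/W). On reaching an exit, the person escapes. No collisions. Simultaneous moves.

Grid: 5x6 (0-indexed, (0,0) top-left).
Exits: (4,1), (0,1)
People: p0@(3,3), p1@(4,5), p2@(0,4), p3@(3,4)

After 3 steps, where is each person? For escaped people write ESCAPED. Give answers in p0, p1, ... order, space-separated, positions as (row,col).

Step 1: p0:(3,3)->(4,3) | p1:(4,5)->(4,4) | p2:(0,4)->(0,3) | p3:(3,4)->(4,4)
Step 2: p0:(4,3)->(4,2) | p1:(4,4)->(4,3) | p2:(0,3)->(0,2) | p3:(4,4)->(4,3)
Step 3: p0:(4,2)->(4,1)->EXIT | p1:(4,3)->(4,2) | p2:(0,2)->(0,1)->EXIT | p3:(4,3)->(4,2)

ESCAPED (4,2) ESCAPED (4,2)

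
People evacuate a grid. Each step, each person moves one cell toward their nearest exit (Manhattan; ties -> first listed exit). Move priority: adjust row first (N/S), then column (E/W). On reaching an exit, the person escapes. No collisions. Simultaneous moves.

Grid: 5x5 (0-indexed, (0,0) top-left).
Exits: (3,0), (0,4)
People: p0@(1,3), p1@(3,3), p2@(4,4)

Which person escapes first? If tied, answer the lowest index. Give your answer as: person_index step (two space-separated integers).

Answer: 0 2

Derivation:
Step 1: p0:(1,3)->(0,3) | p1:(3,3)->(3,2) | p2:(4,4)->(3,4)
Step 2: p0:(0,3)->(0,4)->EXIT | p1:(3,2)->(3,1) | p2:(3,4)->(2,4)
Step 3: p0:escaped | p1:(3,1)->(3,0)->EXIT | p2:(2,4)->(1,4)
Step 4: p0:escaped | p1:escaped | p2:(1,4)->(0,4)->EXIT
Exit steps: [2, 3, 4]
First to escape: p0 at step 2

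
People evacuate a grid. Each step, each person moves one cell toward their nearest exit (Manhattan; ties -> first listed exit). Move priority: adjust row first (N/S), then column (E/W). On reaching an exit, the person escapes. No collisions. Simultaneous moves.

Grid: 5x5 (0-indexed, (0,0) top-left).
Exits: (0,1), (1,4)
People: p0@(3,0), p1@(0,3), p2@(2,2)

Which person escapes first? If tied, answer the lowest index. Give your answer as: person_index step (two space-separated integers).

Answer: 1 2

Derivation:
Step 1: p0:(3,0)->(2,0) | p1:(0,3)->(0,2) | p2:(2,2)->(1,2)
Step 2: p0:(2,0)->(1,0) | p1:(0,2)->(0,1)->EXIT | p2:(1,2)->(0,2)
Step 3: p0:(1,0)->(0,0) | p1:escaped | p2:(0,2)->(0,1)->EXIT
Step 4: p0:(0,0)->(0,1)->EXIT | p1:escaped | p2:escaped
Exit steps: [4, 2, 3]
First to escape: p1 at step 2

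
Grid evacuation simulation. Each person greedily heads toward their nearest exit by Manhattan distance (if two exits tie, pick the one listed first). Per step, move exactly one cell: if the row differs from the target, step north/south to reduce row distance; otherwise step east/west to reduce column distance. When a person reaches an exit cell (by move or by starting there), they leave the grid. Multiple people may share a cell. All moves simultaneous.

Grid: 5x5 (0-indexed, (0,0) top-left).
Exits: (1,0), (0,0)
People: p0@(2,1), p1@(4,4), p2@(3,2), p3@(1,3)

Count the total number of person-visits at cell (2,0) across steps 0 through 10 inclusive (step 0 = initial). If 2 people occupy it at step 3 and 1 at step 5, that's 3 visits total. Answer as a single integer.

Answer: 0

Derivation:
Step 0: p0@(2,1) p1@(4,4) p2@(3,2) p3@(1,3) -> at (2,0): 0 [-], cum=0
Step 1: p0@(1,1) p1@(3,4) p2@(2,2) p3@(1,2) -> at (2,0): 0 [-], cum=0
Step 2: p0@ESC p1@(2,4) p2@(1,2) p3@(1,1) -> at (2,0): 0 [-], cum=0
Step 3: p0@ESC p1@(1,4) p2@(1,1) p3@ESC -> at (2,0): 0 [-], cum=0
Step 4: p0@ESC p1@(1,3) p2@ESC p3@ESC -> at (2,0): 0 [-], cum=0
Step 5: p0@ESC p1@(1,2) p2@ESC p3@ESC -> at (2,0): 0 [-], cum=0
Step 6: p0@ESC p1@(1,1) p2@ESC p3@ESC -> at (2,0): 0 [-], cum=0
Step 7: p0@ESC p1@ESC p2@ESC p3@ESC -> at (2,0): 0 [-], cum=0
Total visits = 0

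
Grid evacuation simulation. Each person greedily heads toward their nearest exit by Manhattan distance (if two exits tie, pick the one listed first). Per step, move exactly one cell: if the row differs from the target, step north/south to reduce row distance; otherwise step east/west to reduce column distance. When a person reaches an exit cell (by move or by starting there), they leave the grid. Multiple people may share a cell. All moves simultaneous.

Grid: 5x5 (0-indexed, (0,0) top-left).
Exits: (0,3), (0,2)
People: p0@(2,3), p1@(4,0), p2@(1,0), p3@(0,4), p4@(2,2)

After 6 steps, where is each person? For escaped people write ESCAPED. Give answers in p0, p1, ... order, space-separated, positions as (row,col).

Step 1: p0:(2,3)->(1,3) | p1:(4,0)->(3,0) | p2:(1,0)->(0,0) | p3:(0,4)->(0,3)->EXIT | p4:(2,2)->(1,2)
Step 2: p0:(1,3)->(0,3)->EXIT | p1:(3,0)->(2,0) | p2:(0,0)->(0,1) | p3:escaped | p4:(1,2)->(0,2)->EXIT
Step 3: p0:escaped | p1:(2,0)->(1,0) | p2:(0,1)->(0,2)->EXIT | p3:escaped | p4:escaped
Step 4: p0:escaped | p1:(1,0)->(0,0) | p2:escaped | p3:escaped | p4:escaped
Step 5: p0:escaped | p1:(0,0)->(0,1) | p2:escaped | p3:escaped | p4:escaped
Step 6: p0:escaped | p1:(0,1)->(0,2)->EXIT | p2:escaped | p3:escaped | p4:escaped

ESCAPED ESCAPED ESCAPED ESCAPED ESCAPED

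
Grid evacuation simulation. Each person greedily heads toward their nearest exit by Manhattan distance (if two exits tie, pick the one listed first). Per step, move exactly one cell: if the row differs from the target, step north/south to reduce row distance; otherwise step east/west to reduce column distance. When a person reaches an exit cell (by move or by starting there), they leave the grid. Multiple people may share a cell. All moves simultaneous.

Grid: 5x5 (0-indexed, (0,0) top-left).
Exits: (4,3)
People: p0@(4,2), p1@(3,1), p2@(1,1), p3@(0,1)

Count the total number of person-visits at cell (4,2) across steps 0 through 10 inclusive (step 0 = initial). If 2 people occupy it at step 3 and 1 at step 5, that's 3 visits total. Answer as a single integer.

Step 0: p0@(4,2) p1@(3,1) p2@(1,1) p3@(0,1) -> at (4,2): 1 [p0], cum=1
Step 1: p0@ESC p1@(4,1) p2@(2,1) p3@(1,1) -> at (4,2): 0 [-], cum=1
Step 2: p0@ESC p1@(4,2) p2@(3,1) p3@(2,1) -> at (4,2): 1 [p1], cum=2
Step 3: p0@ESC p1@ESC p2@(4,1) p3@(3,1) -> at (4,2): 0 [-], cum=2
Step 4: p0@ESC p1@ESC p2@(4,2) p3@(4,1) -> at (4,2): 1 [p2], cum=3
Step 5: p0@ESC p1@ESC p2@ESC p3@(4,2) -> at (4,2): 1 [p3], cum=4
Step 6: p0@ESC p1@ESC p2@ESC p3@ESC -> at (4,2): 0 [-], cum=4
Total visits = 4

Answer: 4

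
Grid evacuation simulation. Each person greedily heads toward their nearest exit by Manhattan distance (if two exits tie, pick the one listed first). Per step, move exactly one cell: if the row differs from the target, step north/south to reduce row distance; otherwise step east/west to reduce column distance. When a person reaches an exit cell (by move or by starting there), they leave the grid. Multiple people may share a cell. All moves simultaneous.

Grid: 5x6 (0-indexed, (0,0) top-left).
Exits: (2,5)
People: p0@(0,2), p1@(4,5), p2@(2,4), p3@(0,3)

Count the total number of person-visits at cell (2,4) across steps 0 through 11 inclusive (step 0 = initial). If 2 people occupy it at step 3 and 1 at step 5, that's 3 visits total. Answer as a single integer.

Answer: 3

Derivation:
Step 0: p0@(0,2) p1@(4,5) p2@(2,4) p3@(0,3) -> at (2,4): 1 [p2], cum=1
Step 1: p0@(1,2) p1@(3,5) p2@ESC p3@(1,3) -> at (2,4): 0 [-], cum=1
Step 2: p0@(2,2) p1@ESC p2@ESC p3@(2,3) -> at (2,4): 0 [-], cum=1
Step 3: p0@(2,3) p1@ESC p2@ESC p3@(2,4) -> at (2,4): 1 [p3], cum=2
Step 4: p0@(2,4) p1@ESC p2@ESC p3@ESC -> at (2,4): 1 [p0], cum=3
Step 5: p0@ESC p1@ESC p2@ESC p3@ESC -> at (2,4): 0 [-], cum=3
Total visits = 3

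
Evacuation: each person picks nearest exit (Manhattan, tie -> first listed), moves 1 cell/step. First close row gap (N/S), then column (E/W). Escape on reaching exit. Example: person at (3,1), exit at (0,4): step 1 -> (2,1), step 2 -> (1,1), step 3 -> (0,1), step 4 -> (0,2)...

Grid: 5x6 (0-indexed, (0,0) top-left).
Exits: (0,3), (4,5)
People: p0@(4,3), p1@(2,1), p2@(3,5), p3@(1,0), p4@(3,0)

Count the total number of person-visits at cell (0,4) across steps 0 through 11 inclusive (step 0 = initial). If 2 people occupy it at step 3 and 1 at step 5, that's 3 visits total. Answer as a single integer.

Answer: 0

Derivation:
Step 0: p0@(4,3) p1@(2,1) p2@(3,5) p3@(1,0) p4@(3,0) -> at (0,4): 0 [-], cum=0
Step 1: p0@(4,4) p1@(1,1) p2@ESC p3@(0,0) p4@(2,0) -> at (0,4): 0 [-], cum=0
Step 2: p0@ESC p1@(0,1) p2@ESC p3@(0,1) p4@(1,0) -> at (0,4): 0 [-], cum=0
Step 3: p0@ESC p1@(0,2) p2@ESC p3@(0,2) p4@(0,0) -> at (0,4): 0 [-], cum=0
Step 4: p0@ESC p1@ESC p2@ESC p3@ESC p4@(0,1) -> at (0,4): 0 [-], cum=0
Step 5: p0@ESC p1@ESC p2@ESC p3@ESC p4@(0,2) -> at (0,4): 0 [-], cum=0
Step 6: p0@ESC p1@ESC p2@ESC p3@ESC p4@ESC -> at (0,4): 0 [-], cum=0
Total visits = 0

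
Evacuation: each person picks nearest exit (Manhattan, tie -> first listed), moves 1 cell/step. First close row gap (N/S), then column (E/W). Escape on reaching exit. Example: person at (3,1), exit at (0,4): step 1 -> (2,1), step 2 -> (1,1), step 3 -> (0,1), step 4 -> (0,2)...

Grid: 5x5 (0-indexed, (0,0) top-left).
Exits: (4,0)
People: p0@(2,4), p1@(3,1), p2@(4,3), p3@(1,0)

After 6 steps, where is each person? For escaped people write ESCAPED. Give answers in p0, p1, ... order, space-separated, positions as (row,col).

Step 1: p0:(2,4)->(3,4) | p1:(3,1)->(4,1) | p2:(4,3)->(4,2) | p3:(1,0)->(2,0)
Step 2: p0:(3,4)->(4,4) | p1:(4,1)->(4,0)->EXIT | p2:(4,2)->(4,1) | p3:(2,0)->(3,0)
Step 3: p0:(4,4)->(4,3) | p1:escaped | p2:(4,1)->(4,0)->EXIT | p3:(3,0)->(4,0)->EXIT
Step 4: p0:(4,3)->(4,2) | p1:escaped | p2:escaped | p3:escaped
Step 5: p0:(4,2)->(4,1) | p1:escaped | p2:escaped | p3:escaped
Step 6: p0:(4,1)->(4,0)->EXIT | p1:escaped | p2:escaped | p3:escaped

ESCAPED ESCAPED ESCAPED ESCAPED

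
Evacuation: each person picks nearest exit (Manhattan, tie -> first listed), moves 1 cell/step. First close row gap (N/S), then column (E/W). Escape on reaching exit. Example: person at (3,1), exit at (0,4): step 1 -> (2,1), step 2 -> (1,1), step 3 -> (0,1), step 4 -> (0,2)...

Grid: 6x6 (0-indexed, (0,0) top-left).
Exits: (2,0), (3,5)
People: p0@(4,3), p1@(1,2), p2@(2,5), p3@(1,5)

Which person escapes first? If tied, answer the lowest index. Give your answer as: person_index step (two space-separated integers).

Answer: 2 1

Derivation:
Step 1: p0:(4,3)->(3,3) | p1:(1,2)->(2,2) | p2:(2,5)->(3,5)->EXIT | p3:(1,5)->(2,5)
Step 2: p0:(3,3)->(3,4) | p1:(2,2)->(2,1) | p2:escaped | p3:(2,5)->(3,5)->EXIT
Step 3: p0:(3,4)->(3,5)->EXIT | p1:(2,1)->(2,0)->EXIT | p2:escaped | p3:escaped
Exit steps: [3, 3, 1, 2]
First to escape: p2 at step 1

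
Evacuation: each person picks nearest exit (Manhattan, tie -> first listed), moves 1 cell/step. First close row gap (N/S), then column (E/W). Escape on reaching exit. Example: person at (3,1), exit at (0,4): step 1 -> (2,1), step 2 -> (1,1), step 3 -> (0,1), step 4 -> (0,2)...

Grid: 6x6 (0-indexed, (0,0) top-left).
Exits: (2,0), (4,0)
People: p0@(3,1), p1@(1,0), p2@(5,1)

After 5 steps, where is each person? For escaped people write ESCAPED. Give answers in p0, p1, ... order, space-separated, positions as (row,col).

Step 1: p0:(3,1)->(2,1) | p1:(1,0)->(2,0)->EXIT | p2:(5,1)->(4,1)
Step 2: p0:(2,1)->(2,0)->EXIT | p1:escaped | p2:(4,1)->(4,0)->EXIT

ESCAPED ESCAPED ESCAPED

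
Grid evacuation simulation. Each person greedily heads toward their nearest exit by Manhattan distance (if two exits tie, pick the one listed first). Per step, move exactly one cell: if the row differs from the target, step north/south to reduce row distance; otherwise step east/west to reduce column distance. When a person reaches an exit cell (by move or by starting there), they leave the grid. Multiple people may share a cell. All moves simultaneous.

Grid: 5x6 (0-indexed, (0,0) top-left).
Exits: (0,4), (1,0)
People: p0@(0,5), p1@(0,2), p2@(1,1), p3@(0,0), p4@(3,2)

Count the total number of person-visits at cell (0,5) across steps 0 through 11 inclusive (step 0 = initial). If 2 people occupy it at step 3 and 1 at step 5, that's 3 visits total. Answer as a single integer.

Step 0: p0@(0,5) p1@(0,2) p2@(1,1) p3@(0,0) p4@(3,2) -> at (0,5): 1 [p0], cum=1
Step 1: p0@ESC p1@(0,3) p2@ESC p3@ESC p4@(2,2) -> at (0,5): 0 [-], cum=1
Step 2: p0@ESC p1@ESC p2@ESC p3@ESC p4@(1,2) -> at (0,5): 0 [-], cum=1
Step 3: p0@ESC p1@ESC p2@ESC p3@ESC p4@(1,1) -> at (0,5): 0 [-], cum=1
Step 4: p0@ESC p1@ESC p2@ESC p3@ESC p4@ESC -> at (0,5): 0 [-], cum=1
Total visits = 1

Answer: 1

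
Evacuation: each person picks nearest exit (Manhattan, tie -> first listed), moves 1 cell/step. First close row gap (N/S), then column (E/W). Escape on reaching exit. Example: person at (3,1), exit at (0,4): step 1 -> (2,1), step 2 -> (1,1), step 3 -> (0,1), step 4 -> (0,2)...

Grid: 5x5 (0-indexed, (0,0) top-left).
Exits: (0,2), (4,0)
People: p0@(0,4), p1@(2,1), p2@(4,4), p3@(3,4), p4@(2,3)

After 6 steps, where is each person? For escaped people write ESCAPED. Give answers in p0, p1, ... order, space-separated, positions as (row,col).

Step 1: p0:(0,4)->(0,3) | p1:(2,1)->(1,1) | p2:(4,4)->(4,3) | p3:(3,4)->(2,4) | p4:(2,3)->(1,3)
Step 2: p0:(0,3)->(0,2)->EXIT | p1:(1,1)->(0,1) | p2:(4,3)->(4,2) | p3:(2,4)->(1,4) | p4:(1,3)->(0,3)
Step 3: p0:escaped | p1:(0,1)->(0,2)->EXIT | p2:(4,2)->(4,1) | p3:(1,4)->(0,4) | p4:(0,3)->(0,2)->EXIT
Step 4: p0:escaped | p1:escaped | p2:(4,1)->(4,0)->EXIT | p3:(0,4)->(0,3) | p4:escaped
Step 5: p0:escaped | p1:escaped | p2:escaped | p3:(0,3)->(0,2)->EXIT | p4:escaped

ESCAPED ESCAPED ESCAPED ESCAPED ESCAPED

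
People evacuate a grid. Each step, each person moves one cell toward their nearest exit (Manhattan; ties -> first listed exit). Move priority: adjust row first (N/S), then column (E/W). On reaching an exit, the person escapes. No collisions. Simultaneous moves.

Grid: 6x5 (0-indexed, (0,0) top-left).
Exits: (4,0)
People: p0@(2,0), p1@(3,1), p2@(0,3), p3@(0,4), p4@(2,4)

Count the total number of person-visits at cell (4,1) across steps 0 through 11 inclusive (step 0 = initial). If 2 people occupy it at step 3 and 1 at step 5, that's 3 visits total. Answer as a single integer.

Step 0: p0@(2,0) p1@(3,1) p2@(0,3) p3@(0,4) p4@(2,4) -> at (4,1): 0 [-], cum=0
Step 1: p0@(3,0) p1@(4,1) p2@(1,3) p3@(1,4) p4@(3,4) -> at (4,1): 1 [p1], cum=1
Step 2: p0@ESC p1@ESC p2@(2,3) p3@(2,4) p4@(4,4) -> at (4,1): 0 [-], cum=1
Step 3: p0@ESC p1@ESC p2@(3,3) p3@(3,4) p4@(4,3) -> at (4,1): 0 [-], cum=1
Step 4: p0@ESC p1@ESC p2@(4,3) p3@(4,4) p4@(4,2) -> at (4,1): 0 [-], cum=1
Step 5: p0@ESC p1@ESC p2@(4,2) p3@(4,3) p4@(4,1) -> at (4,1): 1 [p4], cum=2
Step 6: p0@ESC p1@ESC p2@(4,1) p3@(4,2) p4@ESC -> at (4,1): 1 [p2], cum=3
Step 7: p0@ESC p1@ESC p2@ESC p3@(4,1) p4@ESC -> at (4,1): 1 [p3], cum=4
Step 8: p0@ESC p1@ESC p2@ESC p3@ESC p4@ESC -> at (4,1): 0 [-], cum=4
Total visits = 4

Answer: 4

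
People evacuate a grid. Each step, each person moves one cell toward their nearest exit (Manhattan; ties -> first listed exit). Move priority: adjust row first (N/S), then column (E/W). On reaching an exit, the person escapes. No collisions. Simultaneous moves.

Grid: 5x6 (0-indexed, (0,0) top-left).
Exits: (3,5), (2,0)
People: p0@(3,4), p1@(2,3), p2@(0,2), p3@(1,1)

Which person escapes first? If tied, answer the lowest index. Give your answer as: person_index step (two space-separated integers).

Step 1: p0:(3,4)->(3,5)->EXIT | p1:(2,3)->(3,3) | p2:(0,2)->(1,2) | p3:(1,1)->(2,1)
Step 2: p0:escaped | p1:(3,3)->(3,4) | p2:(1,2)->(2,2) | p3:(2,1)->(2,0)->EXIT
Step 3: p0:escaped | p1:(3,4)->(3,5)->EXIT | p2:(2,2)->(2,1) | p3:escaped
Step 4: p0:escaped | p1:escaped | p2:(2,1)->(2,0)->EXIT | p3:escaped
Exit steps: [1, 3, 4, 2]
First to escape: p0 at step 1

Answer: 0 1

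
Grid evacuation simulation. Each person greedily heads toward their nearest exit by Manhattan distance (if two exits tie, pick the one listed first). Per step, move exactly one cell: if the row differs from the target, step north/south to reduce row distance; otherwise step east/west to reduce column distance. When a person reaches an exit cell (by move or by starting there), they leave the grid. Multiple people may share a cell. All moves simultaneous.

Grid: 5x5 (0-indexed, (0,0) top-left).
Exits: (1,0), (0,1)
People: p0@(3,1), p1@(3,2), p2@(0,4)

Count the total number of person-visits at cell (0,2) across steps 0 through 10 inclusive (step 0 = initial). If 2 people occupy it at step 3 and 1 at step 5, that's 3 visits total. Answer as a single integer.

Answer: 1

Derivation:
Step 0: p0@(3,1) p1@(3,2) p2@(0,4) -> at (0,2): 0 [-], cum=0
Step 1: p0@(2,1) p1@(2,2) p2@(0,3) -> at (0,2): 0 [-], cum=0
Step 2: p0@(1,1) p1@(1,2) p2@(0,2) -> at (0,2): 1 [p2], cum=1
Step 3: p0@ESC p1@(1,1) p2@ESC -> at (0,2): 0 [-], cum=1
Step 4: p0@ESC p1@ESC p2@ESC -> at (0,2): 0 [-], cum=1
Total visits = 1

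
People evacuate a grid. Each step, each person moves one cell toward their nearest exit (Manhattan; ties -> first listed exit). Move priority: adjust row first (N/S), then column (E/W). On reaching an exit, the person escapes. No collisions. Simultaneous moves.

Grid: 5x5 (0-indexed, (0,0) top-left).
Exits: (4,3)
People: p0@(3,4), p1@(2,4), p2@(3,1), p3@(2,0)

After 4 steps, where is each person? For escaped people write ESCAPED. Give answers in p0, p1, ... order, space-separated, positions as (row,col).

Step 1: p0:(3,4)->(4,4) | p1:(2,4)->(3,4) | p2:(3,1)->(4,1) | p3:(2,0)->(3,0)
Step 2: p0:(4,4)->(4,3)->EXIT | p1:(3,4)->(4,4) | p2:(4,1)->(4,2) | p3:(3,0)->(4,0)
Step 3: p0:escaped | p1:(4,4)->(4,3)->EXIT | p2:(4,2)->(4,3)->EXIT | p3:(4,0)->(4,1)
Step 4: p0:escaped | p1:escaped | p2:escaped | p3:(4,1)->(4,2)

ESCAPED ESCAPED ESCAPED (4,2)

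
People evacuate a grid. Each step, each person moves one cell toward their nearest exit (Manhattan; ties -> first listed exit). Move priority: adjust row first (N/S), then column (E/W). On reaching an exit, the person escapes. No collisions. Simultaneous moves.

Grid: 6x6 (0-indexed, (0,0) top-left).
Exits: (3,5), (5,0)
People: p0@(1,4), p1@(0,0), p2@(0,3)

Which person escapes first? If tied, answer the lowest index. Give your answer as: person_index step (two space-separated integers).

Step 1: p0:(1,4)->(2,4) | p1:(0,0)->(1,0) | p2:(0,3)->(1,3)
Step 2: p0:(2,4)->(3,4) | p1:(1,0)->(2,0) | p2:(1,3)->(2,3)
Step 3: p0:(3,4)->(3,5)->EXIT | p1:(2,0)->(3,0) | p2:(2,3)->(3,3)
Step 4: p0:escaped | p1:(3,0)->(4,0) | p2:(3,3)->(3,4)
Step 5: p0:escaped | p1:(4,0)->(5,0)->EXIT | p2:(3,4)->(3,5)->EXIT
Exit steps: [3, 5, 5]
First to escape: p0 at step 3

Answer: 0 3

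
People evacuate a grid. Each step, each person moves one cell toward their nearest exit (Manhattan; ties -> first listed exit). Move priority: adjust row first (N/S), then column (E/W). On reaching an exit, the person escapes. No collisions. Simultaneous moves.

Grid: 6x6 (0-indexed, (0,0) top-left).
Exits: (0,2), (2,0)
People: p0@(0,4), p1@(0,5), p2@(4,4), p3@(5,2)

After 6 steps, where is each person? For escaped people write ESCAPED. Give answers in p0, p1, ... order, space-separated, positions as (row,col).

Step 1: p0:(0,4)->(0,3) | p1:(0,5)->(0,4) | p2:(4,4)->(3,4) | p3:(5,2)->(4,2)
Step 2: p0:(0,3)->(0,2)->EXIT | p1:(0,4)->(0,3) | p2:(3,4)->(2,4) | p3:(4,2)->(3,2)
Step 3: p0:escaped | p1:(0,3)->(0,2)->EXIT | p2:(2,4)->(1,4) | p3:(3,2)->(2,2)
Step 4: p0:escaped | p1:escaped | p2:(1,4)->(0,4) | p3:(2,2)->(1,2)
Step 5: p0:escaped | p1:escaped | p2:(0,4)->(0,3) | p3:(1,2)->(0,2)->EXIT
Step 6: p0:escaped | p1:escaped | p2:(0,3)->(0,2)->EXIT | p3:escaped

ESCAPED ESCAPED ESCAPED ESCAPED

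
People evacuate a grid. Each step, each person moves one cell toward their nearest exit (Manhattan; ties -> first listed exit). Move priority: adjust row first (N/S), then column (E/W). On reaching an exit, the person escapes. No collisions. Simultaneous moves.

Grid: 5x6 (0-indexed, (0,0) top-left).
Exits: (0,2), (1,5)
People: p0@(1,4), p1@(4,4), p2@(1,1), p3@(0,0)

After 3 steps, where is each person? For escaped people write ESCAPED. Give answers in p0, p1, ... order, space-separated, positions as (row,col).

Step 1: p0:(1,4)->(1,5)->EXIT | p1:(4,4)->(3,4) | p2:(1,1)->(0,1) | p3:(0,0)->(0,1)
Step 2: p0:escaped | p1:(3,4)->(2,4) | p2:(0,1)->(0,2)->EXIT | p3:(0,1)->(0,2)->EXIT
Step 3: p0:escaped | p1:(2,4)->(1,4) | p2:escaped | p3:escaped

ESCAPED (1,4) ESCAPED ESCAPED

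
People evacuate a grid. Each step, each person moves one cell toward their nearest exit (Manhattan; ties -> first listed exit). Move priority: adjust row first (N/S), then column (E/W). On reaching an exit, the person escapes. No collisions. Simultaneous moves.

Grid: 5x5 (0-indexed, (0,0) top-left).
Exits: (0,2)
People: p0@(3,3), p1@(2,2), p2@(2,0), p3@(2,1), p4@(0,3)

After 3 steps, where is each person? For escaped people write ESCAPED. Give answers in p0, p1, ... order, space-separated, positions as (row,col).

Step 1: p0:(3,3)->(2,3) | p1:(2,2)->(1,2) | p2:(2,0)->(1,0) | p3:(2,1)->(1,1) | p4:(0,3)->(0,2)->EXIT
Step 2: p0:(2,3)->(1,3) | p1:(1,2)->(0,2)->EXIT | p2:(1,0)->(0,0) | p3:(1,1)->(0,1) | p4:escaped
Step 3: p0:(1,3)->(0,3) | p1:escaped | p2:(0,0)->(0,1) | p3:(0,1)->(0,2)->EXIT | p4:escaped

(0,3) ESCAPED (0,1) ESCAPED ESCAPED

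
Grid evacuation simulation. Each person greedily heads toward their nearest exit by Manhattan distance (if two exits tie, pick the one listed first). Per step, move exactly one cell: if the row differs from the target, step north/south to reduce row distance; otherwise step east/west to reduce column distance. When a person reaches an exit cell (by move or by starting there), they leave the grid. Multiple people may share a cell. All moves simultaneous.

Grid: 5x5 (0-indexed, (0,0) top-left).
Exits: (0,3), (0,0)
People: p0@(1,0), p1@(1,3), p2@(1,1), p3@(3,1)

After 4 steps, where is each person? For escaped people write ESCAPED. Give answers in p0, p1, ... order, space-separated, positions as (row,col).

Step 1: p0:(1,0)->(0,0)->EXIT | p1:(1,3)->(0,3)->EXIT | p2:(1,1)->(0,1) | p3:(3,1)->(2,1)
Step 2: p0:escaped | p1:escaped | p2:(0,1)->(0,0)->EXIT | p3:(2,1)->(1,1)
Step 3: p0:escaped | p1:escaped | p2:escaped | p3:(1,1)->(0,1)
Step 4: p0:escaped | p1:escaped | p2:escaped | p3:(0,1)->(0,0)->EXIT

ESCAPED ESCAPED ESCAPED ESCAPED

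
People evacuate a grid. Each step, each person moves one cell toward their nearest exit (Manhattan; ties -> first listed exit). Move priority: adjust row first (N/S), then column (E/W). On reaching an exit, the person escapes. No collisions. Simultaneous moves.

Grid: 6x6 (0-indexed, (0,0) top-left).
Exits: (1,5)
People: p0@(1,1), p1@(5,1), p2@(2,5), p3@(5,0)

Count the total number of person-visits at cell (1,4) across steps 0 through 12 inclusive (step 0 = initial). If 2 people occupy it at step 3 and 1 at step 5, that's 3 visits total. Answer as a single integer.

Step 0: p0@(1,1) p1@(5,1) p2@(2,5) p3@(5,0) -> at (1,4): 0 [-], cum=0
Step 1: p0@(1,2) p1@(4,1) p2@ESC p3@(4,0) -> at (1,4): 0 [-], cum=0
Step 2: p0@(1,3) p1@(3,1) p2@ESC p3@(3,0) -> at (1,4): 0 [-], cum=0
Step 3: p0@(1,4) p1@(2,1) p2@ESC p3@(2,0) -> at (1,4): 1 [p0], cum=1
Step 4: p0@ESC p1@(1,1) p2@ESC p3@(1,0) -> at (1,4): 0 [-], cum=1
Step 5: p0@ESC p1@(1,2) p2@ESC p3@(1,1) -> at (1,4): 0 [-], cum=1
Step 6: p0@ESC p1@(1,3) p2@ESC p3@(1,2) -> at (1,4): 0 [-], cum=1
Step 7: p0@ESC p1@(1,4) p2@ESC p3@(1,3) -> at (1,4): 1 [p1], cum=2
Step 8: p0@ESC p1@ESC p2@ESC p3@(1,4) -> at (1,4): 1 [p3], cum=3
Step 9: p0@ESC p1@ESC p2@ESC p3@ESC -> at (1,4): 0 [-], cum=3
Total visits = 3

Answer: 3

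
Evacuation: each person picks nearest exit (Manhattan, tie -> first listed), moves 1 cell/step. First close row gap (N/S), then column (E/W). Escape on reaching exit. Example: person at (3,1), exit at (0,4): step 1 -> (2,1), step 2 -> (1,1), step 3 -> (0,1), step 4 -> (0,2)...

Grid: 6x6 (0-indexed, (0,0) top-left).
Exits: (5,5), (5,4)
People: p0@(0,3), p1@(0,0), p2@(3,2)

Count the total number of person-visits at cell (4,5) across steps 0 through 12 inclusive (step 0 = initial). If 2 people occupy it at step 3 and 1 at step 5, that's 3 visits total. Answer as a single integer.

Answer: 0

Derivation:
Step 0: p0@(0,3) p1@(0,0) p2@(3,2) -> at (4,5): 0 [-], cum=0
Step 1: p0@(1,3) p1@(1,0) p2@(4,2) -> at (4,5): 0 [-], cum=0
Step 2: p0@(2,3) p1@(2,0) p2@(5,2) -> at (4,5): 0 [-], cum=0
Step 3: p0@(3,3) p1@(3,0) p2@(5,3) -> at (4,5): 0 [-], cum=0
Step 4: p0@(4,3) p1@(4,0) p2@ESC -> at (4,5): 0 [-], cum=0
Step 5: p0@(5,3) p1@(5,0) p2@ESC -> at (4,5): 0 [-], cum=0
Step 6: p0@ESC p1@(5,1) p2@ESC -> at (4,5): 0 [-], cum=0
Step 7: p0@ESC p1@(5,2) p2@ESC -> at (4,5): 0 [-], cum=0
Step 8: p0@ESC p1@(5,3) p2@ESC -> at (4,5): 0 [-], cum=0
Step 9: p0@ESC p1@ESC p2@ESC -> at (4,5): 0 [-], cum=0
Total visits = 0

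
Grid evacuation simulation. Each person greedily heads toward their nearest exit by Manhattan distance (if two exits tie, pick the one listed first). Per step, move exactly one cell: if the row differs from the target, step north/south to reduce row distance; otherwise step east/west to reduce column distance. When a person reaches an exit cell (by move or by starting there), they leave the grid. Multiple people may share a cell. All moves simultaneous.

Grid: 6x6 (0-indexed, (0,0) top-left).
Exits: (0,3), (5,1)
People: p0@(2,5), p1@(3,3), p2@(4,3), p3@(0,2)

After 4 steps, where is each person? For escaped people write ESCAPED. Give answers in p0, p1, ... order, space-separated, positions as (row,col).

Step 1: p0:(2,5)->(1,5) | p1:(3,3)->(2,3) | p2:(4,3)->(5,3) | p3:(0,2)->(0,3)->EXIT
Step 2: p0:(1,5)->(0,5) | p1:(2,3)->(1,3) | p2:(5,3)->(5,2) | p3:escaped
Step 3: p0:(0,5)->(0,4) | p1:(1,3)->(0,3)->EXIT | p2:(5,2)->(5,1)->EXIT | p3:escaped
Step 4: p0:(0,4)->(0,3)->EXIT | p1:escaped | p2:escaped | p3:escaped

ESCAPED ESCAPED ESCAPED ESCAPED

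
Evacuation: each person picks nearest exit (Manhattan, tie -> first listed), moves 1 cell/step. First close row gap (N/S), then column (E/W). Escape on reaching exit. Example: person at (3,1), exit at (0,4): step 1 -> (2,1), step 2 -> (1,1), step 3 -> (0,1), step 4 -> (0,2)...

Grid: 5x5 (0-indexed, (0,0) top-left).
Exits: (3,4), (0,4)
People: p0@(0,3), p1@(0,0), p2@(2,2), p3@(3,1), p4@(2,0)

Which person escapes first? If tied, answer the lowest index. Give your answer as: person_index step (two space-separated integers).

Answer: 0 1

Derivation:
Step 1: p0:(0,3)->(0,4)->EXIT | p1:(0,0)->(0,1) | p2:(2,2)->(3,2) | p3:(3,1)->(3,2) | p4:(2,0)->(3,0)
Step 2: p0:escaped | p1:(0,1)->(0,2) | p2:(3,2)->(3,3) | p3:(3,2)->(3,3) | p4:(3,0)->(3,1)
Step 3: p0:escaped | p1:(0,2)->(0,3) | p2:(3,3)->(3,4)->EXIT | p3:(3,3)->(3,4)->EXIT | p4:(3,1)->(3,2)
Step 4: p0:escaped | p1:(0,3)->(0,4)->EXIT | p2:escaped | p3:escaped | p4:(3,2)->(3,3)
Step 5: p0:escaped | p1:escaped | p2:escaped | p3:escaped | p4:(3,3)->(3,4)->EXIT
Exit steps: [1, 4, 3, 3, 5]
First to escape: p0 at step 1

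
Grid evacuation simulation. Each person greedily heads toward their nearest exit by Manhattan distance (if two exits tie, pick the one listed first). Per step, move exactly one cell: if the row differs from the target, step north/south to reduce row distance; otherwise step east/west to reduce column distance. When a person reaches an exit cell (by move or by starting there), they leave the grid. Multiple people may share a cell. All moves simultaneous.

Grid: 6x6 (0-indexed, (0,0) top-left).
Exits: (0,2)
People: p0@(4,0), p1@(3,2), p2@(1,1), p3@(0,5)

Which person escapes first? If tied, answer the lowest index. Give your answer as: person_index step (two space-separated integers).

Answer: 2 2

Derivation:
Step 1: p0:(4,0)->(3,0) | p1:(3,2)->(2,2) | p2:(1,1)->(0,1) | p3:(0,5)->(0,4)
Step 2: p0:(3,0)->(2,0) | p1:(2,2)->(1,2) | p2:(0,1)->(0,2)->EXIT | p3:(0,4)->(0,3)
Step 3: p0:(2,0)->(1,0) | p1:(1,2)->(0,2)->EXIT | p2:escaped | p3:(0,3)->(0,2)->EXIT
Step 4: p0:(1,0)->(0,0) | p1:escaped | p2:escaped | p3:escaped
Step 5: p0:(0,0)->(0,1) | p1:escaped | p2:escaped | p3:escaped
Step 6: p0:(0,1)->(0,2)->EXIT | p1:escaped | p2:escaped | p3:escaped
Exit steps: [6, 3, 2, 3]
First to escape: p2 at step 2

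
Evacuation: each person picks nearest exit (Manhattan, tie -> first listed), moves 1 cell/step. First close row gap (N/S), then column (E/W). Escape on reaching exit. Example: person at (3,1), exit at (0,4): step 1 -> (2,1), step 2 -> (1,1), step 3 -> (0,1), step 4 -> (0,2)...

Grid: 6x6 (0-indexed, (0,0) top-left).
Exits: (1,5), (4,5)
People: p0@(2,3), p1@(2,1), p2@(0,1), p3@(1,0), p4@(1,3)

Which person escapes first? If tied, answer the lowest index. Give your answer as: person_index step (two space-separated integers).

Answer: 4 2

Derivation:
Step 1: p0:(2,3)->(1,3) | p1:(2,1)->(1,1) | p2:(0,1)->(1,1) | p3:(1,0)->(1,1) | p4:(1,3)->(1,4)
Step 2: p0:(1,3)->(1,4) | p1:(1,1)->(1,2) | p2:(1,1)->(1,2) | p3:(1,1)->(1,2) | p4:(1,4)->(1,5)->EXIT
Step 3: p0:(1,4)->(1,5)->EXIT | p1:(1,2)->(1,3) | p2:(1,2)->(1,3) | p3:(1,2)->(1,3) | p4:escaped
Step 4: p0:escaped | p1:(1,3)->(1,4) | p2:(1,3)->(1,4) | p3:(1,3)->(1,4) | p4:escaped
Step 5: p0:escaped | p1:(1,4)->(1,5)->EXIT | p2:(1,4)->(1,5)->EXIT | p3:(1,4)->(1,5)->EXIT | p4:escaped
Exit steps: [3, 5, 5, 5, 2]
First to escape: p4 at step 2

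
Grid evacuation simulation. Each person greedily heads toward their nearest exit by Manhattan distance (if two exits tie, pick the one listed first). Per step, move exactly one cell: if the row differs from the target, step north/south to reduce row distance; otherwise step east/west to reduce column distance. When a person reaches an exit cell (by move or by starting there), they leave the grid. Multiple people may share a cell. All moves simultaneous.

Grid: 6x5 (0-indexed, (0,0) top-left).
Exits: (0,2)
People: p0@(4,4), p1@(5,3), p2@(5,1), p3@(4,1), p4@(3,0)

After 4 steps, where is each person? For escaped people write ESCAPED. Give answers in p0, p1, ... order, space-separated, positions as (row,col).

Step 1: p0:(4,4)->(3,4) | p1:(5,3)->(4,3) | p2:(5,1)->(4,1) | p3:(4,1)->(3,1) | p4:(3,0)->(2,0)
Step 2: p0:(3,4)->(2,4) | p1:(4,3)->(3,3) | p2:(4,1)->(3,1) | p3:(3,1)->(2,1) | p4:(2,0)->(1,0)
Step 3: p0:(2,4)->(1,4) | p1:(3,3)->(2,3) | p2:(3,1)->(2,1) | p3:(2,1)->(1,1) | p4:(1,0)->(0,0)
Step 4: p0:(1,4)->(0,4) | p1:(2,3)->(1,3) | p2:(2,1)->(1,1) | p3:(1,1)->(0,1) | p4:(0,0)->(0,1)

(0,4) (1,3) (1,1) (0,1) (0,1)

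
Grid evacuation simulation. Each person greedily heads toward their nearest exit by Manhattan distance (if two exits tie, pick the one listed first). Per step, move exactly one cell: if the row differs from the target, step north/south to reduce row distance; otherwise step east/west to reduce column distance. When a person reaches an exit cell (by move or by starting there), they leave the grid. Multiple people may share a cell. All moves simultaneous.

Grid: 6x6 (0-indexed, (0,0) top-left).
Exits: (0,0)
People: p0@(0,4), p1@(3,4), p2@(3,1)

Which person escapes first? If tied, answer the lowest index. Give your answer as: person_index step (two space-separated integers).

Answer: 0 4

Derivation:
Step 1: p0:(0,4)->(0,3) | p1:(3,4)->(2,4) | p2:(3,1)->(2,1)
Step 2: p0:(0,3)->(0,2) | p1:(2,4)->(1,4) | p2:(2,1)->(1,1)
Step 3: p0:(0,2)->(0,1) | p1:(1,4)->(0,4) | p2:(1,1)->(0,1)
Step 4: p0:(0,1)->(0,0)->EXIT | p1:(0,4)->(0,3) | p2:(0,1)->(0,0)->EXIT
Step 5: p0:escaped | p1:(0,3)->(0,2) | p2:escaped
Step 6: p0:escaped | p1:(0,2)->(0,1) | p2:escaped
Step 7: p0:escaped | p1:(0,1)->(0,0)->EXIT | p2:escaped
Exit steps: [4, 7, 4]
First to escape: p0 at step 4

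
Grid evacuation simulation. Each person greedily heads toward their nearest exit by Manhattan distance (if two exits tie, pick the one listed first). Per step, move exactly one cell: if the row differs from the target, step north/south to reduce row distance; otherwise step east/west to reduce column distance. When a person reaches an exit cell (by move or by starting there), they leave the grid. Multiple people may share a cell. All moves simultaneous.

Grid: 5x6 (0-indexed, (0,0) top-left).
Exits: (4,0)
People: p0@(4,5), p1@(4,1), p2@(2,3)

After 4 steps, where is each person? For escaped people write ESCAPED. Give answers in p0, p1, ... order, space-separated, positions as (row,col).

Step 1: p0:(4,5)->(4,4) | p1:(4,1)->(4,0)->EXIT | p2:(2,3)->(3,3)
Step 2: p0:(4,4)->(4,3) | p1:escaped | p2:(3,3)->(4,3)
Step 3: p0:(4,3)->(4,2) | p1:escaped | p2:(4,3)->(4,2)
Step 4: p0:(4,2)->(4,1) | p1:escaped | p2:(4,2)->(4,1)

(4,1) ESCAPED (4,1)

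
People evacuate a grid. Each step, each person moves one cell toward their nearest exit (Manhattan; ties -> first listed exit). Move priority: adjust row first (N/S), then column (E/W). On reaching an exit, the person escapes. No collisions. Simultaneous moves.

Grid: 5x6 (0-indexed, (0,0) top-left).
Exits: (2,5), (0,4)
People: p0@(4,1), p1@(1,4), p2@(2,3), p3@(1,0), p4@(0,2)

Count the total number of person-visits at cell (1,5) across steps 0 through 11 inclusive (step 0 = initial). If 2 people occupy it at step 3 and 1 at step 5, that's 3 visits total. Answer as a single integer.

Step 0: p0@(4,1) p1@(1,4) p2@(2,3) p3@(1,0) p4@(0,2) -> at (1,5): 0 [-], cum=0
Step 1: p0@(3,1) p1@ESC p2@(2,4) p3@(0,0) p4@(0,3) -> at (1,5): 0 [-], cum=0
Step 2: p0@(2,1) p1@ESC p2@ESC p3@(0,1) p4@ESC -> at (1,5): 0 [-], cum=0
Step 3: p0@(2,2) p1@ESC p2@ESC p3@(0,2) p4@ESC -> at (1,5): 0 [-], cum=0
Step 4: p0@(2,3) p1@ESC p2@ESC p3@(0,3) p4@ESC -> at (1,5): 0 [-], cum=0
Step 5: p0@(2,4) p1@ESC p2@ESC p3@ESC p4@ESC -> at (1,5): 0 [-], cum=0
Step 6: p0@ESC p1@ESC p2@ESC p3@ESC p4@ESC -> at (1,5): 0 [-], cum=0
Total visits = 0

Answer: 0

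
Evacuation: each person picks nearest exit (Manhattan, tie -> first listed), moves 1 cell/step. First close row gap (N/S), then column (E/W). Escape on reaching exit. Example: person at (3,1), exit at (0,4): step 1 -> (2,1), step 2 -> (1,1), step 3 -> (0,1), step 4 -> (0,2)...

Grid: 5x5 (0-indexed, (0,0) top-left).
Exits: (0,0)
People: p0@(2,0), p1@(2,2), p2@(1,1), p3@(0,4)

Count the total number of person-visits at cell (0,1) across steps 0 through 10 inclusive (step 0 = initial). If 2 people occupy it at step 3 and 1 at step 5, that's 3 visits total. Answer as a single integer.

Step 0: p0@(2,0) p1@(2,2) p2@(1,1) p3@(0,4) -> at (0,1): 0 [-], cum=0
Step 1: p0@(1,0) p1@(1,2) p2@(0,1) p3@(0,3) -> at (0,1): 1 [p2], cum=1
Step 2: p0@ESC p1@(0,2) p2@ESC p3@(0,2) -> at (0,1): 0 [-], cum=1
Step 3: p0@ESC p1@(0,1) p2@ESC p3@(0,1) -> at (0,1): 2 [p1,p3], cum=3
Step 4: p0@ESC p1@ESC p2@ESC p3@ESC -> at (0,1): 0 [-], cum=3
Total visits = 3

Answer: 3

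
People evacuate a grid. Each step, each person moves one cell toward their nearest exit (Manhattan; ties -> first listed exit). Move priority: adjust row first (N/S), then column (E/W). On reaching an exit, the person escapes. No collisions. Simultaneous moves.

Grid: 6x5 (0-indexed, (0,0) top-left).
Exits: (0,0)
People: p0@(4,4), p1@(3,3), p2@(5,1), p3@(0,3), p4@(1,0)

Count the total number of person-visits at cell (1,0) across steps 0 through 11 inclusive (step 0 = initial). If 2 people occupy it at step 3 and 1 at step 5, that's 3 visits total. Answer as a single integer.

Step 0: p0@(4,4) p1@(3,3) p2@(5,1) p3@(0,3) p4@(1,0) -> at (1,0): 1 [p4], cum=1
Step 1: p0@(3,4) p1@(2,3) p2@(4,1) p3@(0,2) p4@ESC -> at (1,0): 0 [-], cum=1
Step 2: p0@(2,4) p1@(1,3) p2@(3,1) p3@(0,1) p4@ESC -> at (1,0): 0 [-], cum=1
Step 3: p0@(1,4) p1@(0,3) p2@(2,1) p3@ESC p4@ESC -> at (1,0): 0 [-], cum=1
Step 4: p0@(0,4) p1@(0,2) p2@(1,1) p3@ESC p4@ESC -> at (1,0): 0 [-], cum=1
Step 5: p0@(0,3) p1@(0,1) p2@(0,1) p3@ESC p4@ESC -> at (1,0): 0 [-], cum=1
Step 6: p0@(0,2) p1@ESC p2@ESC p3@ESC p4@ESC -> at (1,0): 0 [-], cum=1
Step 7: p0@(0,1) p1@ESC p2@ESC p3@ESC p4@ESC -> at (1,0): 0 [-], cum=1
Step 8: p0@ESC p1@ESC p2@ESC p3@ESC p4@ESC -> at (1,0): 0 [-], cum=1
Total visits = 1

Answer: 1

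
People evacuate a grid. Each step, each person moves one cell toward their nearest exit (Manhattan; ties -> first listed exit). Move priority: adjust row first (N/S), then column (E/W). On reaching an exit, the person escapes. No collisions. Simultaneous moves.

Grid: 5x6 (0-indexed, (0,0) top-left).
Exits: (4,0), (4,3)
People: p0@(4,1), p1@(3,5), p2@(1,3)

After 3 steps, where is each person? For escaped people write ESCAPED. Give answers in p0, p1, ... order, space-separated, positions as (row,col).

Step 1: p0:(4,1)->(4,0)->EXIT | p1:(3,5)->(4,5) | p2:(1,3)->(2,3)
Step 2: p0:escaped | p1:(4,5)->(4,4) | p2:(2,3)->(3,3)
Step 3: p0:escaped | p1:(4,4)->(4,3)->EXIT | p2:(3,3)->(4,3)->EXIT

ESCAPED ESCAPED ESCAPED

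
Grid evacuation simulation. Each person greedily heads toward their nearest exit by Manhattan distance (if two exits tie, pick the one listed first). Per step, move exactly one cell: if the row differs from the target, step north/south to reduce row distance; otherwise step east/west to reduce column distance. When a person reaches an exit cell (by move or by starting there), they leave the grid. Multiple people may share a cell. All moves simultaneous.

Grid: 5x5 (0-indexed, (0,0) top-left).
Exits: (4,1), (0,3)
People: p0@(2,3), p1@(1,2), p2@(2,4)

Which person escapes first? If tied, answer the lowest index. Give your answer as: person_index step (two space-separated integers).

Step 1: p0:(2,3)->(1,3) | p1:(1,2)->(0,2) | p2:(2,4)->(1,4)
Step 2: p0:(1,3)->(0,3)->EXIT | p1:(0,2)->(0,3)->EXIT | p2:(1,4)->(0,4)
Step 3: p0:escaped | p1:escaped | p2:(0,4)->(0,3)->EXIT
Exit steps: [2, 2, 3]
First to escape: p0 at step 2

Answer: 0 2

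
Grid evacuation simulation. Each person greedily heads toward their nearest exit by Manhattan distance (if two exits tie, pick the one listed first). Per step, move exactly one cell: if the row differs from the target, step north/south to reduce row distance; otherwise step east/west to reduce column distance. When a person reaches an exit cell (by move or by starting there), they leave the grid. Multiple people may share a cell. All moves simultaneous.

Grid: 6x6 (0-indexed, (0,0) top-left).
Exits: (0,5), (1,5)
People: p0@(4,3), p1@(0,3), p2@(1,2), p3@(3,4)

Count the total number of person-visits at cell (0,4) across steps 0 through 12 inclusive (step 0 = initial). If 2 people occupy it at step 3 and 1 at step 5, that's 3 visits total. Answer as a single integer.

Step 0: p0@(4,3) p1@(0,3) p2@(1,2) p3@(3,4) -> at (0,4): 0 [-], cum=0
Step 1: p0@(3,3) p1@(0,4) p2@(1,3) p3@(2,4) -> at (0,4): 1 [p1], cum=1
Step 2: p0@(2,3) p1@ESC p2@(1,4) p3@(1,4) -> at (0,4): 0 [-], cum=1
Step 3: p0@(1,3) p1@ESC p2@ESC p3@ESC -> at (0,4): 0 [-], cum=1
Step 4: p0@(1,4) p1@ESC p2@ESC p3@ESC -> at (0,4): 0 [-], cum=1
Step 5: p0@ESC p1@ESC p2@ESC p3@ESC -> at (0,4): 0 [-], cum=1
Total visits = 1

Answer: 1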